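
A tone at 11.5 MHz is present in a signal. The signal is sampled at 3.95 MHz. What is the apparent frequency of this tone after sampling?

11.5 MHz mod fs = 3.6 MHz.
3.6 MHz > fs/2 = 1.975 MHz, folds to fs − 3.6 MHz = 0.35 MHz.

0.35 MHz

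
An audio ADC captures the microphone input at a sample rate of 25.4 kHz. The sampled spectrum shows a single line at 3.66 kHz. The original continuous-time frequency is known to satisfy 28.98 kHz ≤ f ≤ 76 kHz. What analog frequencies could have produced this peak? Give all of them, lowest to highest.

29.06 kHz, 47.14 kHz, 54.46 kHz, 72.54 kHz

Frequencies that alias to 3.66 kHz are k·fs ± 3.66 kHz for integer k ≥ 0.
k=0: 3.66 kHz.
k=1: 21.74 kHz, 29.06 kHz.
k=2: 47.14 kHz, 54.46 kHz.
k=3: 72.54 kHz, 79.86 kHz.
k=4: 97.94 kHz, 105.26 kHz.
Within [28.98 kHz, 76 kHz]: 29.06 kHz, 47.14 kHz, 54.46 kHz, 72.54 kHz.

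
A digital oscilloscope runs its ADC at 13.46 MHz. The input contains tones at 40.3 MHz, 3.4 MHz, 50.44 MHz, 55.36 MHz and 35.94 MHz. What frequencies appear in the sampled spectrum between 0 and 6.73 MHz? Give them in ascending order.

fs/2 = 6.73 MHz.
40.3 MHz mod fs = 13.38 MHz.
13.38 MHz > fs/2 = 6.73 MHz, folds to fs − 13.38 MHz = 0.08 MHz.
3.4 MHz ≤ fs/2 = 6.73 MHz, passes unchanged.
50.44 MHz mod fs = 10.06 MHz.
10.06 MHz > fs/2 = 6.73 MHz, folds to fs − 10.06 MHz = 3.4 MHz.
55.36 MHz mod fs = 1.52 MHz.
1.52 MHz ≤ fs/2 = 6.73 MHz, appears at 1.52 MHz.
35.94 MHz mod fs = 9.02 MHz.
9.02 MHz > fs/2 = 6.73 MHz, folds to fs − 9.02 MHz = 4.44 MHz.
Distinct values: {0.08 MHz, 1.52 MHz, 3.4 MHz, 4.44 MHz}.

0.08 MHz, 1.52 MHz, 3.4 MHz, 4.44 MHz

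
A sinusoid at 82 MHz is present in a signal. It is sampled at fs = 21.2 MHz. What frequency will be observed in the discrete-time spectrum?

2.8 MHz

82 MHz mod fs = 18.4 MHz.
18.4 MHz > fs/2 = 10.6 MHz, folds to fs − 18.4 MHz = 2.8 MHz.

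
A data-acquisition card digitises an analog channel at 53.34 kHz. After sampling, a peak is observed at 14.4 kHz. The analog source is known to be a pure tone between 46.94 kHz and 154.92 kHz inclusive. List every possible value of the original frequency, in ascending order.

Frequencies that alias to 14.4 kHz are k·fs ± 14.4 kHz for integer k ≥ 0.
k=0: 14.4 kHz.
k=1: 38.94 kHz, 67.74 kHz.
k=2: 92.28 kHz, 121.08 kHz.
k=3: 145.62 kHz, 174.42 kHz.
k=4: 198.96 kHz, 227.76 kHz.
Within [46.94 kHz, 154.92 kHz]: 67.74 kHz, 92.28 kHz, 121.08 kHz, 145.62 kHz.

67.74 kHz, 92.28 kHz, 121.08 kHz, 145.62 kHz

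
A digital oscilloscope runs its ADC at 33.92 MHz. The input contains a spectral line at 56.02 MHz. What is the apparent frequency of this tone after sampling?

56.02 MHz mod fs = 22.1 MHz.
22.1 MHz > fs/2 = 16.96 MHz, folds to fs − 22.1 MHz = 11.82 MHz.

11.82 MHz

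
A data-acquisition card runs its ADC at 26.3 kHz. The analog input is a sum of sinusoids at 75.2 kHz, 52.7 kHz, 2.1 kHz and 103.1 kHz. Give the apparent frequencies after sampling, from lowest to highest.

0.1 kHz, 2.1 kHz, 3.7 kHz

fs/2 = 13.15 kHz.
75.2 kHz mod fs = 22.6 kHz.
22.6 kHz > fs/2 = 13.15 kHz, folds to fs − 22.6 kHz = 3.7 kHz.
52.7 kHz mod fs = 0.1 kHz.
0.1 kHz ≤ fs/2 = 13.15 kHz, appears at 0.1 kHz.
2.1 kHz ≤ fs/2 = 13.15 kHz, passes unchanged.
103.1 kHz mod fs = 24.2 kHz.
24.2 kHz > fs/2 = 13.15 kHz, folds to fs − 24.2 kHz = 2.1 kHz.
Distinct values: {0.1 kHz, 2.1 kHz, 3.7 kHz}.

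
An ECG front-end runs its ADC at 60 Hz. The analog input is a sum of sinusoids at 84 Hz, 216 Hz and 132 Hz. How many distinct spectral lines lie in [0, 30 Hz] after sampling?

fs/2 = 30 Hz.
84 Hz mod fs = 24 Hz.
24 Hz ≤ fs/2 = 30 Hz, appears at 24 Hz.
216 Hz mod fs = 36 Hz.
36 Hz > fs/2 = 30 Hz, folds to fs − 36 Hz = 24 Hz.
132 Hz mod fs = 12 Hz.
12 Hz ≤ fs/2 = 30 Hz, appears at 12 Hz.
Distinct values: {12 Hz, 24 Hz} → 2.

2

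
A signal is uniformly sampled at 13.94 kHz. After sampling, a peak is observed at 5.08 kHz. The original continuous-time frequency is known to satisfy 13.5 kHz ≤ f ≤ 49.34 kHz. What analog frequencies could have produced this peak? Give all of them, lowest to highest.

19.02 kHz, 22.8 kHz, 32.96 kHz, 36.74 kHz, 46.9 kHz

Frequencies that alias to 5.08 kHz are k·fs ± 5.08 kHz for integer k ≥ 0.
k=0: 5.08 kHz.
k=1: 8.86 kHz, 19.02 kHz.
k=2: 22.8 kHz, 32.96 kHz.
k=3: 36.74 kHz, 46.9 kHz.
k=4: 50.68 kHz, 60.84 kHz.
Within [13.5 kHz, 49.34 kHz]: 19.02 kHz, 22.8 kHz, 32.96 kHz, 36.74 kHz, 46.9 kHz.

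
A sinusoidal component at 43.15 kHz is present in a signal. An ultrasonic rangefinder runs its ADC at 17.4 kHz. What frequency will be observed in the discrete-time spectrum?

8.35 kHz

43.15 kHz mod fs = 8.35 kHz.
8.35 kHz ≤ fs/2 = 8.7 kHz, appears at 8.35 kHz.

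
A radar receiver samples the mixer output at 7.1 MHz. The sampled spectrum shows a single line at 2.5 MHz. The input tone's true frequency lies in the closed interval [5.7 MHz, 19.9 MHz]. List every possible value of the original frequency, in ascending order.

9.6 MHz, 11.7 MHz, 16.7 MHz, 18.8 MHz

Frequencies that alias to 2.5 MHz are k·fs ± 2.5 MHz for integer k ≥ 0.
k=0: 2.5 MHz.
k=1: 4.6 MHz, 9.6 MHz.
k=2: 11.7 MHz, 16.7 MHz.
k=3: 18.8 MHz, 23.8 MHz.
k=4: 25.9 MHz, 30.9 MHz.
Within [5.7 MHz, 19.9 MHz]: 9.6 MHz, 11.7 MHz, 16.7 MHz, 18.8 MHz.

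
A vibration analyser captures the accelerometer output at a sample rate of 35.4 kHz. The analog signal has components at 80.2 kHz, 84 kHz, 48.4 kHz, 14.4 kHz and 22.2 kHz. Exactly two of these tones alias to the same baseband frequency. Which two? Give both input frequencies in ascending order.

22.2 kHz, 84 kHz

fs/2 = 17.7 kHz.
80.2 kHz mod fs = 9.4 kHz.
9.4 kHz ≤ fs/2 = 17.7 kHz, appears at 9.4 kHz.
84 kHz mod fs = 13.2 kHz.
13.2 kHz ≤ fs/2 = 17.7 kHz, appears at 13.2 kHz.
48.4 kHz mod fs = 13 kHz.
13 kHz ≤ fs/2 = 17.7 kHz, appears at 13 kHz.
14.4 kHz ≤ fs/2 = 17.7 kHz, passes unchanged.
22.2 kHz > fs/2 = 17.7 kHz, folds to fs − 22.2 kHz = 13.2 kHz.
22.2 kHz and 84 kHz both map to 13.2 kHz.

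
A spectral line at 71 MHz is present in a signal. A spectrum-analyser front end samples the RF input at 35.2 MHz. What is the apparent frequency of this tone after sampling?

0.6 MHz

71 MHz mod fs = 0.6 MHz.
0.6 MHz ≤ fs/2 = 17.6 MHz, appears at 0.6 MHz.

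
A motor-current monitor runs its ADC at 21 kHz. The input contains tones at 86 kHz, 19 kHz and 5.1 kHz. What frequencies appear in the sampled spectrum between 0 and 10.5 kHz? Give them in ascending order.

2 kHz, 5.1 kHz

fs/2 = 10.5 kHz.
86 kHz mod fs = 2 kHz.
2 kHz ≤ fs/2 = 10.5 kHz, appears at 2 kHz.
19 kHz > fs/2 = 10.5 kHz, folds to fs − 19 kHz = 2 kHz.
5.1 kHz ≤ fs/2 = 10.5 kHz, passes unchanged.
Distinct values: {2 kHz, 5.1 kHz}.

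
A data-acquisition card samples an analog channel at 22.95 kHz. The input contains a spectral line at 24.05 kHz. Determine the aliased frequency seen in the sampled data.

1.1 kHz

24.05 kHz mod fs = 1.1 kHz.
1.1 kHz ≤ fs/2 = 11.475 kHz, appears at 1.1 kHz.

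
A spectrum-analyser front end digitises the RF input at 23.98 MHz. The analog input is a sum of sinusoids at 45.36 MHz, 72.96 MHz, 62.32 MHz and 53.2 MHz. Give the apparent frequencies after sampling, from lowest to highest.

1.02 MHz, 2.6 MHz, 5.24 MHz, 9.62 MHz

fs/2 = 11.99 MHz.
45.36 MHz mod fs = 21.38 MHz.
21.38 MHz > fs/2 = 11.99 MHz, folds to fs − 21.38 MHz = 2.6 MHz.
72.96 MHz mod fs = 1.02 MHz.
1.02 MHz ≤ fs/2 = 11.99 MHz, appears at 1.02 MHz.
62.32 MHz mod fs = 14.36 MHz.
14.36 MHz > fs/2 = 11.99 MHz, folds to fs − 14.36 MHz = 9.62 MHz.
53.2 MHz mod fs = 5.24 MHz.
5.24 MHz ≤ fs/2 = 11.99 MHz, appears at 5.24 MHz.
Distinct values: {1.02 MHz, 2.6 MHz, 5.24 MHz, 9.62 MHz}.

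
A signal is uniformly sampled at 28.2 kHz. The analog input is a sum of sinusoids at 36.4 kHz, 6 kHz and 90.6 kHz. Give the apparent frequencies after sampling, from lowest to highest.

6 kHz, 8.2 kHz

fs/2 = 14.1 kHz.
36.4 kHz mod fs = 8.2 kHz.
8.2 kHz ≤ fs/2 = 14.1 kHz, appears at 8.2 kHz.
6 kHz ≤ fs/2 = 14.1 kHz, passes unchanged.
90.6 kHz mod fs = 6 kHz.
6 kHz ≤ fs/2 = 14.1 kHz, appears at 6 kHz.
Distinct values: {6 kHz, 8.2 kHz}.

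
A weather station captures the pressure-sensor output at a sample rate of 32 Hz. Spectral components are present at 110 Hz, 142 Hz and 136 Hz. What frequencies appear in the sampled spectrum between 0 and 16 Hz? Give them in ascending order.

8 Hz, 14 Hz

fs/2 = 16 Hz.
110 Hz mod fs = 14 Hz.
14 Hz ≤ fs/2 = 16 Hz, appears at 14 Hz.
142 Hz mod fs = 14 Hz.
14 Hz ≤ fs/2 = 16 Hz, appears at 14 Hz.
136 Hz mod fs = 8 Hz.
8 Hz ≤ fs/2 = 16 Hz, appears at 8 Hz.
Distinct values: {8 Hz, 14 Hz}.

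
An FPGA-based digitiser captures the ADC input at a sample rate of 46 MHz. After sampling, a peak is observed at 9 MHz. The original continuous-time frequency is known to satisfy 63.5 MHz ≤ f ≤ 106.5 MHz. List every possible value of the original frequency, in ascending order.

Frequencies that alias to 9 MHz are k·fs ± 9 MHz for integer k ≥ 0.
k=0: 9 MHz.
k=1: 37 MHz, 55 MHz.
k=2: 83 MHz, 101 MHz.
k=3: 129 MHz, 147 MHz.
Within [63.5 MHz, 106.5 MHz]: 83 MHz, 101 MHz.

83 MHz, 101 MHz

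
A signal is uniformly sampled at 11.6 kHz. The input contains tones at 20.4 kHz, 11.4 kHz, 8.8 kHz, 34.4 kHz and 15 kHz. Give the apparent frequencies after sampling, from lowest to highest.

0.2 kHz, 0.4 kHz, 2.8 kHz, 3.4 kHz

fs/2 = 5.8 kHz.
20.4 kHz mod fs = 8.8 kHz.
8.8 kHz > fs/2 = 5.8 kHz, folds to fs − 8.8 kHz = 2.8 kHz.
11.4 kHz > fs/2 = 5.8 kHz, folds to fs − 11.4 kHz = 0.2 kHz.
8.8 kHz > fs/2 = 5.8 kHz, folds to fs − 8.8 kHz = 2.8 kHz.
34.4 kHz mod fs = 11.2 kHz.
11.2 kHz > fs/2 = 5.8 kHz, folds to fs − 11.2 kHz = 0.4 kHz.
15 kHz mod fs = 3.4 kHz.
3.4 kHz ≤ fs/2 = 5.8 kHz, appears at 3.4 kHz.
Distinct values: {0.2 kHz, 0.4 kHz, 2.8 kHz, 3.4 kHz}.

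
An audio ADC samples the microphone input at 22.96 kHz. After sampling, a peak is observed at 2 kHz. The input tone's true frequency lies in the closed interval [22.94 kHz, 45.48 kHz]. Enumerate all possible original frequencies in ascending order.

Frequencies that alias to 2 kHz are k·fs ± 2 kHz for integer k ≥ 0.
k=0: 2 kHz.
k=1: 20.96 kHz, 24.96 kHz.
k=2: 43.92 kHz, 47.92 kHz.
k=3: 66.88 kHz, 70.88 kHz.
Within [22.94 kHz, 45.48 kHz]: 24.96 kHz, 43.92 kHz.

24.96 kHz, 43.92 kHz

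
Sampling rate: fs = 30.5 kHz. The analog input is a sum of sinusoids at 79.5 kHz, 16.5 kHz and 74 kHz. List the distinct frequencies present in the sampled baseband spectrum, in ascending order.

12 kHz, 13 kHz, 14 kHz

fs/2 = 15.25 kHz.
79.5 kHz mod fs = 18.5 kHz.
18.5 kHz > fs/2 = 15.25 kHz, folds to fs − 18.5 kHz = 12 kHz.
16.5 kHz > fs/2 = 15.25 kHz, folds to fs − 16.5 kHz = 14 kHz.
74 kHz mod fs = 13 kHz.
13 kHz ≤ fs/2 = 15.25 kHz, appears at 13 kHz.
Distinct values: {12 kHz, 13 kHz, 14 kHz}.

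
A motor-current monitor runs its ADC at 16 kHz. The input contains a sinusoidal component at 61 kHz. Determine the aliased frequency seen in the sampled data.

61 kHz mod fs = 13 kHz.
13 kHz > fs/2 = 8 kHz, folds to fs − 13 kHz = 3 kHz.

3 kHz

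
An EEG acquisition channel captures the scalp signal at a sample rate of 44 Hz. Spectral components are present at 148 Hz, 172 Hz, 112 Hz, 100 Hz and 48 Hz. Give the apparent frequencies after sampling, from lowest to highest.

fs/2 = 22 Hz.
148 Hz mod fs = 16 Hz.
16 Hz ≤ fs/2 = 22 Hz, appears at 16 Hz.
172 Hz mod fs = 40 Hz.
40 Hz > fs/2 = 22 Hz, folds to fs − 40 Hz = 4 Hz.
112 Hz mod fs = 24 Hz.
24 Hz > fs/2 = 22 Hz, folds to fs − 24 Hz = 20 Hz.
100 Hz mod fs = 12 Hz.
12 Hz ≤ fs/2 = 22 Hz, appears at 12 Hz.
48 Hz mod fs = 4 Hz.
4 Hz ≤ fs/2 = 22 Hz, appears at 4 Hz.
Distinct values: {4 Hz, 12 Hz, 16 Hz, 20 Hz}.

4 Hz, 12 Hz, 16 Hz, 20 Hz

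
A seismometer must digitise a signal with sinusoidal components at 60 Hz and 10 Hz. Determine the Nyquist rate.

Highest-frequency component: 60 Hz.
Nyquist rate = 2 × 60 Hz = 120 Hz.

120 Hz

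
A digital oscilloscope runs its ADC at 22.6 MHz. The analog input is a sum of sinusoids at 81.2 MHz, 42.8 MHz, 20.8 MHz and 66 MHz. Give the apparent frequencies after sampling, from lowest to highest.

1.8 MHz, 2.4 MHz, 9.2 MHz

fs/2 = 11.3 MHz.
81.2 MHz mod fs = 13.4 MHz.
13.4 MHz > fs/2 = 11.3 MHz, folds to fs − 13.4 MHz = 9.2 MHz.
42.8 MHz mod fs = 20.2 MHz.
20.2 MHz > fs/2 = 11.3 MHz, folds to fs − 20.2 MHz = 2.4 MHz.
20.8 MHz > fs/2 = 11.3 MHz, folds to fs − 20.8 MHz = 1.8 MHz.
66 MHz mod fs = 20.8 MHz.
20.8 MHz > fs/2 = 11.3 MHz, folds to fs − 20.8 MHz = 1.8 MHz.
Distinct values: {1.8 MHz, 2.4 MHz, 9.2 MHz}.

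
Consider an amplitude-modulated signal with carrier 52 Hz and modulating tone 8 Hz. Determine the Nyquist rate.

AM sidebands sit at fc ± fm = 44 Hz and 60 Hz.
Highest-frequency component: 60 Hz.
Nyquist rate = 2 × 60 Hz = 120 Hz.

120 Hz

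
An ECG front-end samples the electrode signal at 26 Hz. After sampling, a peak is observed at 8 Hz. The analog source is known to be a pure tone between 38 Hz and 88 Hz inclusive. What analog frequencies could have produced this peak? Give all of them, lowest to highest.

Frequencies that alias to 8 Hz are k·fs ± 8 Hz for integer k ≥ 0.
k=0: 8 Hz.
k=1: 18 Hz, 34 Hz.
k=2: 44 Hz, 60 Hz.
k=3: 70 Hz, 86 Hz.
k=4: 96 Hz, 112 Hz.
Within [38 Hz, 88 Hz]: 44 Hz, 60 Hz, 70 Hz, 86 Hz.

44 Hz, 60 Hz, 70 Hz, 86 Hz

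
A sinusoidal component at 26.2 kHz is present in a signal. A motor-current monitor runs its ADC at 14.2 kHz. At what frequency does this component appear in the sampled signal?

2.2 kHz

26.2 kHz mod fs = 12 kHz.
12 kHz > fs/2 = 7.1 kHz, folds to fs − 12 kHz = 2.2 kHz.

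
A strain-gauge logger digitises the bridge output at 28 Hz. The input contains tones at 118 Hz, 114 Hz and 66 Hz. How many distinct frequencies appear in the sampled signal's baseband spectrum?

3

fs/2 = 14 Hz.
118 Hz mod fs = 6 Hz.
6 Hz ≤ fs/2 = 14 Hz, appears at 6 Hz.
114 Hz mod fs = 2 Hz.
2 Hz ≤ fs/2 = 14 Hz, appears at 2 Hz.
66 Hz mod fs = 10 Hz.
10 Hz ≤ fs/2 = 14 Hz, appears at 10 Hz.
Distinct values: {2 Hz, 6 Hz, 10 Hz} → 3.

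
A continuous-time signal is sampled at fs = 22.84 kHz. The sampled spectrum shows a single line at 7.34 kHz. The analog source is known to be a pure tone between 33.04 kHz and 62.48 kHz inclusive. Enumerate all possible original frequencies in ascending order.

Frequencies that alias to 7.34 kHz are k·fs ± 7.34 kHz for integer k ≥ 0.
k=0: 7.34 kHz.
k=1: 15.5 kHz, 30.18 kHz.
k=2: 38.34 kHz, 53.02 kHz.
k=3: 61.18 kHz, 75.86 kHz.
k=4: 84.02 kHz, 98.7 kHz.
Within [33.04 kHz, 62.48 kHz]: 38.34 kHz, 53.02 kHz, 61.18 kHz.

38.34 kHz, 53.02 kHz, 61.18 kHz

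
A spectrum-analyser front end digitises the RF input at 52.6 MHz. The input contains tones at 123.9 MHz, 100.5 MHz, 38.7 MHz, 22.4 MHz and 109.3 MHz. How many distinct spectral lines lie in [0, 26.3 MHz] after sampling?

fs/2 = 26.3 MHz.
123.9 MHz mod fs = 18.7 MHz.
18.7 MHz ≤ fs/2 = 26.3 MHz, appears at 18.7 MHz.
100.5 MHz mod fs = 47.9 MHz.
47.9 MHz > fs/2 = 26.3 MHz, folds to fs − 47.9 MHz = 4.7 MHz.
38.7 MHz > fs/2 = 26.3 MHz, folds to fs − 38.7 MHz = 13.9 MHz.
22.4 MHz ≤ fs/2 = 26.3 MHz, passes unchanged.
109.3 MHz mod fs = 4.1 MHz.
4.1 MHz ≤ fs/2 = 26.3 MHz, appears at 4.1 MHz.
Distinct values: {4.1 MHz, 4.7 MHz, 13.9 MHz, 18.7 MHz, 22.4 MHz} → 5.

5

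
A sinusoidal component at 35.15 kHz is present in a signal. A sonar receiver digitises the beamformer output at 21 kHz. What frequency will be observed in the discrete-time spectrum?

35.15 kHz mod fs = 14.15 kHz.
14.15 kHz > fs/2 = 10.5 kHz, folds to fs − 14.15 kHz = 6.85 kHz.

6.85 kHz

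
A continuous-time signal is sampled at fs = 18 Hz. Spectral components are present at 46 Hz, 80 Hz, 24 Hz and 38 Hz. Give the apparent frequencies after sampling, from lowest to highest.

2 Hz, 6 Hz, 8 Hz

fs/2 = 9 Hz.
46 Hz mod fs = 10 Hz.
10 Hz > fs/2 = 9 Hz, folds to fs − 10 Hz = 8 Hz.
80 Hz mod fs = 8 Hz.
8 Hz ≤ fs/2 = 9 Hz, appears at 8 Hz.
24 Hz mod fs = 6 Hz.
6 Hz ≤ fs/2 = 9 Hz, appears at 6 Hz.
38 Hz mod fs = 2 Hz.
2 Hz ≤ fs/2 = 9 Hz, appears at 2 Hz.
Distinct values: {2 Hz, 6 Hz, 8 Hz}.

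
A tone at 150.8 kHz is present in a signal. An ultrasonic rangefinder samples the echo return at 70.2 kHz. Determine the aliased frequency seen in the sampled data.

10.4 kHz

150.8 kHz mod fs = 10.4 kHz.
10.4 kHz ≤ fs/2 = 35.1 kHz, appears at 10.4 kHz.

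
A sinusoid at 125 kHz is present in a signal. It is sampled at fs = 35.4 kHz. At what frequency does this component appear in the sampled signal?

125 kHz mod fs = 18.8 kHz.
18.8 kHz > fs/2 = 17.7 kHz, folds to fs − 18.8 kHz = 16.6 kHz.

16.6 kHz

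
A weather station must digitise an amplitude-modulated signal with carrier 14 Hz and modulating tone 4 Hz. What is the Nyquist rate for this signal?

36 Hz

AM sidebands sit at fc ± fm = 10 Hz and 18 Hz.
Highest-frequency component: 18 Hz.
Nyquist rate = 2 × 18 Hz = 36 Hz.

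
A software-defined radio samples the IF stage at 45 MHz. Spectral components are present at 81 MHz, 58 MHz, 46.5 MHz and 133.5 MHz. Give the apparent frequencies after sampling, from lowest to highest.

1.5 MHz, 9 MHz, 13 MHz

fs/2 = 22.5 MHz.
81 MHz mod fs = 36 MHz.
36 MHz > fs/2 = 22.5 MHz, folds to fs − 36 MHz = 9 MHz.
58 MHz mod fs = 13 MHz.
13 MHz ≤ fs/2 = 22.5 MHz, appears at 13 MHz.
46.5 MHz mod fs = 1.5 MHz.
1.5 MHz ≤ fs/2 = 22.5 MHz, appears at 1.5 MHz.
133.5 MHz mod fs = 43.5 MHz.
43.5 MHz > fs/2 = 22.5 MHz, folds to fs − 43.5 MHz = 1.5 MHz.
Distinct values: {1.5 MHz, 9 MHz, 13 MHz}.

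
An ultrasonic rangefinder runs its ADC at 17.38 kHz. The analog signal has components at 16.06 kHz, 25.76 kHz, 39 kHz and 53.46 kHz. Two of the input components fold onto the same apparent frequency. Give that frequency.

1.32 kHz

fs/2 = 8.69 kHz.
16.06 kHz > fs/2 = 8.69 kHz, folds to fs − 16.06 kHz = 1.32 kHz.
25.76 kHz mod fs = 8.38 kHz.
8.38 kHz ≤ fs/2 = 8.69 kHz, appears at 8.38 kHz.
39 kHz mod fs = 4.24 kHz.
4.24 kHz ≤ fs/2 = 8.69 kHz, appears at 4.24 kHz.
53.46 kHz mod fs = 1.32 kHz.
1.32 kHz ≤ fs/2 = 8.69 kHz, appears at 1.32 kHz.
16.06 kHz and 53.46 kHz both map to 1.32 kHz.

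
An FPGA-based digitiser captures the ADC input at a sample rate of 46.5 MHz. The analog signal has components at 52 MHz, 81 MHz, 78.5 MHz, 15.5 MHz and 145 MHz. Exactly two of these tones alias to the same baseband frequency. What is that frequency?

fs/2 = 23.25 MHz.
52 MHz mod fs = 5.5 MHz.
5.5 MHz ≤ fs/2 = 23.25 MHz, appears at 5.5 MHz.
81 MHz mod fs = 34.5 MHz.
34.5 MHz > fs/2 = 23.25 MHz, folds to fs − 34.5 MHz = 12 MHz.
78.5 MHz mod fs = 32 MHz.
32 MHz > fs/2 = 23.25 MHz, folds to fs − 32 MHz = 14.5 MHz.
15.5 MHz ≤ fs/2 = 23.25 MHz, passes unchanged.
145 MHz mod fs = 5.5 MHz.
5.5 MHz ≤ fs/2 = 23.25 MHz, appears at 5.5 MHz.
52 MHz and 145 MHz both map to 5.5 MHz.

5.5 MHz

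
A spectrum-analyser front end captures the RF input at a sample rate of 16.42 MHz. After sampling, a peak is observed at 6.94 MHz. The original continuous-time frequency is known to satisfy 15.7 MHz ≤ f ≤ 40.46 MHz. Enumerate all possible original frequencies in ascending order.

23.36 MHz, 25.9 MHz, 39.78 MHz

Frequencies that alias to 6.94 MHz are k·fs ± 6.94 MHz for integer k ≥ 0.
k=0: 6.94 MHz.
k=1: 9.48 MHz, 23.36 MHz.
k=2: 25.9 MHz, 39.78 MHz.
k=3: 42.32 MHz, 56.2 MHz.
Within [15.7 MHz, 40.46 MHz]: 23.36 MHz, 25.9 MHz, 39.78 MHz.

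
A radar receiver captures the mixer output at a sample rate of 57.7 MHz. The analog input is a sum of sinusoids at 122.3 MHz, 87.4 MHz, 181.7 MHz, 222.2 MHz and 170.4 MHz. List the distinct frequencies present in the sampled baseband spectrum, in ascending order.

fs/2 = 28.85 MHz.
122.3 MHz mod fs = 6.9 MHz.
6.9 MHz ≤ fs/2 = 28.85 MHz, appears at 6.9 MHz.
87.4 MHz mod fs = 29.7 MHz.
29.7 MHz > fs/2 = 28.85 MHz, folds to fs − 29.7 MHz = 28 MHz.
181.7 MHz mod fs = 8.6 MHz.
8.6 MHz ≤ fs/2 = 28.85 MHz, appears at 8.6 MHz.
222.2 MHz mod fs = 49.1 MHz.
49.1 MHz > fs/2 = 28.85 MHz, folds to fs − 49.1 MHz = 8.6 MHz.
170.4 MHz mod fs = 55 MHz.
55 MHz > fs/2 = 28.85 MHz, folds to fs − 55 MHz = 2.7 MHz.
Distinct values: {2.7 MHz, 6.9 MHz, 8.6 MHz, 28 MHz}.

2.7 MHz, 6.9 MHz, 8.6 MHz, 28 MHz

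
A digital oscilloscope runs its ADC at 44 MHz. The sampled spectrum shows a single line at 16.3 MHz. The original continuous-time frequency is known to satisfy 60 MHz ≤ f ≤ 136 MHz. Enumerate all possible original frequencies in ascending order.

Frequencies that alias to 16.3 MHz are k·fs ± 16.3 MHz for integer k ≥ 0.
k=0: 16.3 MHz.
k=1: 27.7 MHz, 60.3 MHz.
k=2: 71.7 MHz, 104.3 MHz.
k=3: 115.7 MHz, 148.3 MHz.
k=4: 159.7 MHz, 192.3 MHz.
Within [60 MHz, 136 MHz]: 60.3 MHz, 71.7 MHz, 104.3 MHz, 115.7 MHz.

60.3 MHz, 71.7 MHz, 104.3 MHz, 115.7 MHz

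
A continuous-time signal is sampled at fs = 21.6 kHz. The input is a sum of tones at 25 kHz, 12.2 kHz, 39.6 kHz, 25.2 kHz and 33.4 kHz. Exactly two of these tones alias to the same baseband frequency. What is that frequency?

3.6 kHz

fs/2 = 10.8 kHz.
25 kHz mod fs = 3.4 kHz.
3.4 kHz ≤ fs/2 = 10.8 kHz, appears at 3.4 kHz.
12.2 kHz > fs/2 = 10.8 kHz, folds to fs − 12.2 kHz = 9.4 kHz.
39.6 kHz mod fs = 18 kHz.
18 kHz > fs/2 = 10.8 kHz, folds to fs − 18 kHz = 3.6 kHz.
25.2 kHz mod fs = 3.6 kHz.
3.6 kHz ≤ fs/2 = 10.8 kHz, appears at 3.6 kHz.
33.4 kHz mod fs = 11.8 kHz.
11.8 kHz > fs/2 = 10.8 kHz, folds to fs − 11.8 kHz = 9.8 kHz.
25.2 kHz and 39.6 kHz both map to 3.6 kHz.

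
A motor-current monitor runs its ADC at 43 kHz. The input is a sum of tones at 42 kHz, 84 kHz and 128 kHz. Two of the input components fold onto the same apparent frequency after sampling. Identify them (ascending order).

42 kHz, 128 kHz

fs/2 = 21.5 kHz.
42 kHz > fs/2 = 21.5 kHz, folds to fs − 42 kHz = 1 kHz.
84 kHz mod fs = 41 kHz.
41 kHz > fs/2 = 21.5 kHz, folds to fs − 41 kHz = 2 kHz.
128 kHz mod fs = 42 kHz.
42 kHz > fs/2 = 21.5 kHz, folds to fs − 42 kHz = 1 kHz.
42 kHz and 128 kHz both map to 1 kHz.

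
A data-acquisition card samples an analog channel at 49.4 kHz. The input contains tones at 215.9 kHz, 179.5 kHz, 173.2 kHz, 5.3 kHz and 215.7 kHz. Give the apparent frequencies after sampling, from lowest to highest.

5.3 kHz, 18.1 kHz, 18.3 kHz, 24.4 kHz

fs/2 = 24.7 kHz.
215.9 kHz mod fs = 18.3 kHz.
18.3 kHz ≤ fs/2 = 24.7 kHz, appears at 18.3 kHz.
179.5 kHz mod fs = 31.3 kHz.
31.3 kHz > fs/2 = 24.7 kHz, folds to fs − 31.3 kHz = 18.1 kHz.
173.2 kHz mod fs = 25 kHz.
25 kHz > fs/2 = 24.7 kHz, folds to fs − 25 kHz = 24.4 kHz.
5.3 kHz ≤ fs/2 = 24.7 kHz, passes unchanged.
215.7 kHz mod fs = 18.1 kHz.
18.1 kHz ≤ fs/2 = 24.7 kHz, appears at 18.1 kHz.
Distinct values: {5.3 kHz, 18.1 kHz, 18.3 kHz, 24.4 kHz}.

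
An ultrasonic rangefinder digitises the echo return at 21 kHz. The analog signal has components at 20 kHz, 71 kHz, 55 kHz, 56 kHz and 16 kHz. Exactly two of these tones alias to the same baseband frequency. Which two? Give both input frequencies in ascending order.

fs/2 = 10.5 kHz.
20 kHz > fs/2 = 10.5 kHz, folds to fs − 20 kHz = 1 kHz.
71 kHz mod fs = 8 kHz.
8 kHz ≤ fs/2 = 10.5 kHz, appears at 8 kHz.
55 kHz mod fs = 13 kHz.
13 kHz > fs/2 = 10.5 kHz, folds to fs − 13 kHz = 8 kHz.
56 kHz mod fs = 14 kHz.
14 kHz > fs/2 = 10.5 kHz, folds to fs − 14 kHz = 7 kHz.
16 kHz > fs/2 = 10.5 kHz, folds to fs − 16 kHz = 5 kHz.
55 kHz and 71 kHz both map to 8 kHz.

55 kHz, 71 kHz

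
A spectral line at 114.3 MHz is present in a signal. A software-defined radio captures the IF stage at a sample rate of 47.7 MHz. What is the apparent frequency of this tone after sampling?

114.3 MHz mod fs = 18.9 MHz.
18.9 MHz ≤ fs/2 = 23.85 MHz, appears at 18.9 MHz.

18.9 MHz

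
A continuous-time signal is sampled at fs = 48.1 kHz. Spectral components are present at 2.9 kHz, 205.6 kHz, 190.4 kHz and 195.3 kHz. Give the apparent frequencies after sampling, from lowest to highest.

fs/2 = 24.05 kHz.
2.9 kHz ≤ fs/2 = 24.05 kHz, passes unchanged.
205.6 kHz mod fs = 13.2 kHz.
13.2 kHz ≤ fs/2 = 24.05 kHz, appears at 13.2 kHz.
190.4 kHz mod fs = 46.1 kHz.
46.1 kHz > fs/2 = 24.05 kHz, folds to fs − 46.1 kHz = 2 kHz.
195.3 kHz mod fs = 2.9 kHz.
2.9 kHz ≤ fs/2 = 24.05 kHz, appears at 2.9 kHz.
Distinct values: {2 kHz, 2.9 kHz, 13.2 kHz}.

2 kHz, 2.9 kHz, 13.2 kHz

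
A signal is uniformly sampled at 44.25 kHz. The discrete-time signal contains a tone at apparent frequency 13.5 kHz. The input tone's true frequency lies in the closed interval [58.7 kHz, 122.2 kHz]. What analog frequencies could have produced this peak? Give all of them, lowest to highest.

Frequencies that alias to 13.5 kHz are k·fs ± 13.5 kHz for integer k ≥ 0.
k=0: 13.5 kHz.
k=1: 30.75 kHz, 57.75 kHz.
k=2: 75 kHz, 102 kHz.
k=3: 119.25 kHz, 146.25 kHz.
k=4: 163.5 kHz, 190.5 kHz.
Within [58.7 kHz, 122.2 kHz]: 75 kHz, 102 kHz, 119.25 kHz.

75 kHz, 102 kHz, 119.25 kHz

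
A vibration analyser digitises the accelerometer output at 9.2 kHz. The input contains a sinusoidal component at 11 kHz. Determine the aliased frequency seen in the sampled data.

11 kHz mod fs = 1.8 kHz.
1.8 kHz ≤ fs/2 = 4.6 kHz, appears at 1.8 kHz.

1.8 kHz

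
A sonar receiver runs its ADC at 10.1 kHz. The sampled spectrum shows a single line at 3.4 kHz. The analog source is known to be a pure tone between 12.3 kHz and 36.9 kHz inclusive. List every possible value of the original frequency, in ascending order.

Frequencies that alias to 3.4 kHz are k·fs ± 3.4 kHz for integer k ≥ 0.
k=0: 3.4 kHz.
k=1: 6.7 kHz, 13.5 kHz.
k=2: 16.8 kHz, 23.6 kHz.
k=3: 26.9 kHz, 33.7 kHz.
k=4: 37 kHz, 43.8 kHz.
Within [12.3 kHz, 36.9 kHz]: 13.5 kHz, 16.8 kHz, 23.6 kHz, 26.9 kHz, 33.7 kHz.

13.5 kHz, 16.8 kHz, 23.6 kHz, 26.9 kHz, 33.7 kHz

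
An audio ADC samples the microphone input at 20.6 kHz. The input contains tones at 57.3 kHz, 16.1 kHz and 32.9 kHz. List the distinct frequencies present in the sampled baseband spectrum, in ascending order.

4.5 kHz, 8.3 kHz

fs/2 = 10.3 kHz.
57.3 kHz mod fs = 16.1 kHz.
16.1 kHz > fs/2 = 10.3 kHz, folds to fs − 16.1 kHz = 4.5 kHz.
16.1 kHz > fs/2 = 10.3 kHz, folds to fs − 16.1 kHz = 4.5 kHz.
32.9 kHz mod fs = 12.3 kHz.
12.3 kHz > fs/2 = 10.3 kHz, folds to fs − 12.3 kHz = 8.3 kHz.
Distinct values: {4.5 kHz, 8.3 kHz}.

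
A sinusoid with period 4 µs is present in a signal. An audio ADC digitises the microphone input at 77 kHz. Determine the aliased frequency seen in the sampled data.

T = 4 µs → f = 1/T = 250 kHz.
250 kHz mod fs = 19 kHz.
19 kHz ≤ fs/2 = 38.5 kHz, appears at 19 kHz.

19 kHz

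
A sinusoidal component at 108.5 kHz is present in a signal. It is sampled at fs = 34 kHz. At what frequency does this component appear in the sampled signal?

6.5 kHz

108.5 kHz mod fs = 6.5 kHz.
6.5 kHz ≤ fs/2 = 17 kHz, appears at 6.5 kHz.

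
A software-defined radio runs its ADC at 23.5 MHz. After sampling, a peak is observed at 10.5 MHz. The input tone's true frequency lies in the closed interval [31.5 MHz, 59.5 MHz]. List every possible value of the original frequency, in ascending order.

Frequencies that alias to 10.5 MHz are k·fs ± 10.5 MHz for integer k ≥ 0.
k=0: 10.5 MHz.
k=1: 13 MHz, 34 MHz.
k=2: 36.5 MHz, 57.5 MHz.
k=3: 60 MHz, 81 MHz.
Within [31.5 MHz, 59.5 MHz]: 34 MHz, 36.5 MHz, 57.5 MHz.

34 MHz, 36.5 MHz, 57.5 MHz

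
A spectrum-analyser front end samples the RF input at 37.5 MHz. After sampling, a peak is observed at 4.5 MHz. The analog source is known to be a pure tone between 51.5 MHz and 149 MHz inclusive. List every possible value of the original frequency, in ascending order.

Frequencies that alias to 4.5 MHz are k·fs ± 4.5 MHz for integer k ≥ 0.
k=0: 4.5 MHz.
k=1: 33 MHz, 42 MHz.
k=2: 70.5 MHz, 79.5 MHz.
k=3: 108 MHz, 117 MHz.
k=4: 145.5 MHz, 154.5 MHz.
k=5: 183 MHz, 192 MHz.
Within [51.5 MHz, 149 MHz]: 70.5 MHz, 79.5 MHz, 108 MHz, 117 MHz, 145.5 MHz.

70.5 MHz, 79.5 MHz, 108 MHz, 117 MHz, 145.5 MHz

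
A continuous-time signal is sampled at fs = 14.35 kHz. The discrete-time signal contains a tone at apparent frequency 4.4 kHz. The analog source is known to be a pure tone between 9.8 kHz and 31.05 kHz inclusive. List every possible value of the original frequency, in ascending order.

Frequencies that alias to 4.4 kHz are k·fs ± 4.4 kHz for integer k ≥ 0.
k=0: 4.4 kHz.
k=1: 9.95 kHz, 18.75 kHz.
k=2: 24.3 kHz, 33.1 kHz.
k=3: 38.65 kHz, 47.45 kHz.
Within [9.8 kHz, 31.05 kHz]: 9.95 kHz, 18.75 kHz, 24.3 kHz.

9.95 kHz, 18.75 kHz, 24.3 kHz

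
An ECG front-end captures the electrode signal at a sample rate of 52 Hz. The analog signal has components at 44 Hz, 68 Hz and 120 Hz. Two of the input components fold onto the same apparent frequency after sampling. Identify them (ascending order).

fs/2 = 26 Hz.
44 Hz > fs/2 = 26 Hz, folds to fs − 44 Hz = 8 Hz.
68 Hz mod fs = 16 Hz.
16 Hz ≤ fs/2 = 26 Hz, appears at 16 Hz.
120 Hz mod fs = 16 Hz.
16 Hz ≤ fs/2 = 26 Hz, appears at 16 Hz.
68 Hz and 120 Hz both map to 16 Hz.

68 Hz, 120 Hz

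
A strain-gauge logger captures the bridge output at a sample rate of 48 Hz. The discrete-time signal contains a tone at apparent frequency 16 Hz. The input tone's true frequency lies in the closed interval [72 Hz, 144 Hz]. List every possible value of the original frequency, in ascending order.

80 Hz, 112 Hz, 128 Hz

Frequencies that alias to 16 Hz are k·fs ± 16 Hz for integer k ≥ 0.
k=0: 16 Hz.
k=1: 32 Hz, 64 Hz.
k=2: 80 Hz, 112 Hz.
k=3: 128 Hz, 160 Hz.
k=4: 176 Hz, 208 Hz.
Within [72 Hz, 144 Hz]: 80 Hz, 112 Hz, 128 Hz.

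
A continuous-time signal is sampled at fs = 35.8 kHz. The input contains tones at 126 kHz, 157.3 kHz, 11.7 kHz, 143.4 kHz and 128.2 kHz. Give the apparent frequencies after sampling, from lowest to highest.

fs/2 = 17.9 kHz.
126 kHz mod fs = 18.6 kHz.
18.6 kHz > fs/2 = 17.9 kHz, folds to fs − 18.6 kHz = 17.2 kHz.
157.3 kHz mod fs = 14.1 kHz.
14.1 kHz ≤ fs/2 = 17.9 kHz, appears at 14.1 kHz.
11.7 kHz ≤ fs/2 = 17.9 kHz, passes unchanged.
143.4 kHz mod fs = 0.2 kHz.
0.2 kHz ≤ fs/2 = 17.9 kHz, appears at 0.2 kHz.
128.2 kHz mod fs = 20.8 kHz.
20.8 kHz > fs/2 = 17.9 kHz, folds to fs − 20.8 kHz = 15 kHz.
Distinct values: {0.2 kHz, 11.7 kHz, 14.1 kHz, 15 kHz, 17.2 kHz}.

0.2 kHz, 11.7 kHz, 14.1 kHz, 15 kHz, 17.2 kHz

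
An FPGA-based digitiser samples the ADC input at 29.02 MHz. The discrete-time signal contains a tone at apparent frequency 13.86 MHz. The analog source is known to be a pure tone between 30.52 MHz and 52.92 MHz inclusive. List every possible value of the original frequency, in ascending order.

Frequencies that alias to 13.86 MHz are k·fs ± 13.86 MHz for integer k ≥ 0.
k=0: 13.86 MHz.
k=1: 15.16 MHz, 42.88 MHz.
k=2: 44.18 MHz, 71.9 MHz.
k=3: 73.2 MHz, 100.92 MHz.
Within [30.52 MHz, 52.92 MHz]: 42.88 MHz, 44.18 MHz.

42.88 MHz, 44.18 MHz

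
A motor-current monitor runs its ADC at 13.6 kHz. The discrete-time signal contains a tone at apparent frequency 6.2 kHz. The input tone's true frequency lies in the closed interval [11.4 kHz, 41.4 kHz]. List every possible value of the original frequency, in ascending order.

Frequencies that alias to 6.2 kHz are k·fs ± 6.2 kHz for integer k ≥ 0.
k=0: 6.2 kHz.
k=1: 7.4 kHz, 19.8 kHz.
k=2: 21 kHz, 33.4 kHz.
k=3: 34.6 kHz, 47 kHz.
k=4: 48.2 kHz, 60.6 kHz.
Within [11.4 kHz, 41.4 kHz]: 19.8 kHz, 21 kHz, 33.4 kHz, 34.6 kHz.

19.8 kHz, 21 kHz, 33.4 kHz, 34.6 kHz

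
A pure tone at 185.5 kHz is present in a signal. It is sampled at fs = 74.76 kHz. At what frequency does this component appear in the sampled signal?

35.98 kHz

185.5 kHz mod fs = 35.98 kHz.
35.98 kHz ≤ fs/2 = 37.38 kHz, appears at 35.98 kHz.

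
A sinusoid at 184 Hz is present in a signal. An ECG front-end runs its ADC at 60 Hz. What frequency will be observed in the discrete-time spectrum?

4 Hz

184 Hz mod fs = 4 Hz.
4 Hz ≤ fs/2 = 30 Hz, appears at 4 Hz.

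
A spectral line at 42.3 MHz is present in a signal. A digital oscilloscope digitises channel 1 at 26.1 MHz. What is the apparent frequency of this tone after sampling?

42.3 MHz mod fs = 16.2 MHz.
16.2 MHz > fs/2 = 13.05 MHz, folds to fs − 16.2 MHz = 9.9 MHz.

9.9 MHz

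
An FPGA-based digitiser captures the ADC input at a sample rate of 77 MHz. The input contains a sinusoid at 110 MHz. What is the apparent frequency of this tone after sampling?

110 MHz mod fs = 33 MHz.
33 MHz ≤ fs/2 = 38.5 MHz, appears at 33 MHz.

33 MHz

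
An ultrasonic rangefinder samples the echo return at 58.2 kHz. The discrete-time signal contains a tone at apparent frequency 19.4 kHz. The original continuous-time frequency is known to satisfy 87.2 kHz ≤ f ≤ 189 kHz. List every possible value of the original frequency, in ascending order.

97 kHz, 135.8 kHz, 155.2 kHz

Frequencies that alias to 19.4 kHz are k·fs ± 19.4 kHz for integer k ≥ 0.
k=0: 19.4 kHz.
k=1: 38.8 kHz, 77.6 kHz.
k=2: 97 kHz, 135.8 kHz.
k=3: 155.2 kHz, 194 kHz.
k=4: 213.4 kHz, 252.2 kHz.
Within [87.2 kHz, 189 kHz]: 97 kHz, 135.8 kHz, 155.2 kHz.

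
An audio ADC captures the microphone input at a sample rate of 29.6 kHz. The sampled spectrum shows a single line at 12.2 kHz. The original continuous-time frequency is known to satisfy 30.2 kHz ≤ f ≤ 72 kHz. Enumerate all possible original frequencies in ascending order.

Frequencies that alias to 12.2 kHz are k·fs ± 12.2 kHz for integer k ≥ 0.
k=0: 12.2 kHz.
k=1: 17.4 kHz, 41.8 kHz.
k=2: 47 kHz, 71.4 kHz.
k=3: 76.6 kHz, 101 kHz.
Within [30.2 kHz, 72 kHz]: 41.8 kHz, 47 kHz, 71.4 kHz.

41.8 kHz, 47 kHz, 71.4 kHz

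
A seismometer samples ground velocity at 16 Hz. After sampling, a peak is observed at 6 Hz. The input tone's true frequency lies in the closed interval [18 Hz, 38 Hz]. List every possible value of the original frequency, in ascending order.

22 Hz, 26 Hz, 38 Hz

Frequencies that alias to 6 Hz are k·fs ± 6 Hz for integer k ≥ 0.
k=0: 6 Hz.
k=1: 10 Hz, 22 Hz.
k=2: 26 Hz, 38 Hz.
k=3: 42 Hz, 54 Hz.
Within [18 Hz, 38 Hz]: 22 Hz, 26 Hz, 38 Hz.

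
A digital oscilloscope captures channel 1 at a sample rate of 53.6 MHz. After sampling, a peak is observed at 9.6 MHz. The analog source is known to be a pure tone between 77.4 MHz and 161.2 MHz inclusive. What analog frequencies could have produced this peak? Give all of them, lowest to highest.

Frequencies that alias to 9.6 MHz are k·fs ± 9.6 MHz for integer k ≥ 0.
k=0: 9.6 MHz.
k=1: 44 MHz, 63.2 MHz.
k=2: 97.6 MHz, 116.8 MHz.
k=3: 151.2 MHz, 170.4 MHz.
k=4: 204.8 MHz, 224 MHz.
Within [77.4 MHz, 161.2 MHz]: 97.6 MHz, 116.8 MHz, 151.2 MHz.

97.6 MHz, 116.8 MHz, 151.2 MHz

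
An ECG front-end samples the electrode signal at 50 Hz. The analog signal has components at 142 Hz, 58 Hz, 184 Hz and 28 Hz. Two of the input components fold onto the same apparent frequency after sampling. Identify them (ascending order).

fs/2 = 25 Hz.
142 Hz mod fs = 42 Hz.
42 Hz > fs/2 = 25 Hz, folds to fs − 42 Hz = 8 Hz.
58 Hz mod fs = 8 Hz.
8 Hz ≤ fs/2 = 25 Hz, appears at 8 Hz.
184 Hz mod fs = 34 Hz.
34 Hz > fs/2 = 25 Hz, folds to fs − 34 Hz = 16 Hz.
28 Hz > fs/2 = 25 Hz, folds to fs − 28 Hz = 22 Hz.
58 Hz and 142 Hz both map to 8 Hz.

58 Hz, 142 Hz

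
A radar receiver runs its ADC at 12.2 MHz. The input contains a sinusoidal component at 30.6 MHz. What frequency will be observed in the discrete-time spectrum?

30.6 MHz mod fs = 6.2 MHz.
6.2 MHz > fs/2 = 6.1 MHz, folds to fs − 6.2 MHz = 6 MHz.

6 MHz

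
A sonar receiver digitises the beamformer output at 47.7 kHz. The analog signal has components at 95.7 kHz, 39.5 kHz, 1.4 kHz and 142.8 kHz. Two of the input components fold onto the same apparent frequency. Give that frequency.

0.3 kHz

fs/2 = 23.85 kHz.
95.7 kHz mod fs = 0.3 kHz.
0.3 kHz ≤ fs/2 = 23.85 kHz, appears at 0.3 kHz.
39.5 kHz > fs/2 = 23.85 kHz, folds to fs − 39.5 kHz = 8.2 kHz.
1.4 kHz ≤ fs/2 = 23.85 kHz, passes unchanged.
142.8 kHz mod fs = 47.4 kHz.
47.4 kHz > fs/2 = 23.85 kHz, folds to fs − 47.4 kHz = 0.3 kHz.
95.7 kHz and 142.8 kHz both map to 0.3 kHz.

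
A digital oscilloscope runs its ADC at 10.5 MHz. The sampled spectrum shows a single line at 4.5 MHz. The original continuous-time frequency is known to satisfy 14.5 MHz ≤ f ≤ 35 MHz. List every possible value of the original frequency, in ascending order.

Frequencies that alias to 4.5 MHz are k·fs ± 4.5 MHz for integer k ≥ 0.
k=0: 4.5 MHz.
k=1: 6 MHz, 15 MHz.
k=2: 16.5 MHz, 25.5 MHz.
k=3: 27 MHz, 36 MHz.
k=4: 37.5 MHz, 46.5 MHz.
Within [14.5 MHz, 35 MHz]: 15 MHz, 16.5 MHz, 25.5 MHz, 27 MHz.

15 MHz, 16.5 MHz, 25.5 MHz, 27 MHz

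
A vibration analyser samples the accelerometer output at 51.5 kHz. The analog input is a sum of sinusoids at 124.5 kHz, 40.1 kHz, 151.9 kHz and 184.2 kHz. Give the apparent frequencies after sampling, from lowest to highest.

fs/2 = 25.75 kHz.
124.5 kHz mod fs = 21.5 kHz.
21.5 kHz ≤ fs/2 = 25.75 kHz, appears at 21.5 kHz.
40.1 kHz > fs/2 = 25.75 kHz, folds to fs − 40.1 kHz = 11.4 kHz.
151.9 kHz mod fs = 48.9 kHz.
48.9 kHz > fs/2 = 25.75 kHz, folds to fs − 48.9 kHz = 2.6 kHz.
184.2 kHz mod fs = 29.7 kHz.
29.7 kHz > fs/2 = 25.75 kHz, folds to fs − 29.7 kHz = 21.8 kHz.
Distinct values: {2.6 kHz, 11.4 kHz, 21.5 kHz, 21.8 kHz}.

2.6 kHz, 11.4 kHz, 21.5 kHz, 21.8 kHz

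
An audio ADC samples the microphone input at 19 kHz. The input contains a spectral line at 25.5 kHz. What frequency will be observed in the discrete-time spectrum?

6.5 kHz

25.5 kHz mod fs = 6.5 kHz.
6.5 kHz ≤ fs/2 = 9.5 kHz, appears at 6.5 kHz.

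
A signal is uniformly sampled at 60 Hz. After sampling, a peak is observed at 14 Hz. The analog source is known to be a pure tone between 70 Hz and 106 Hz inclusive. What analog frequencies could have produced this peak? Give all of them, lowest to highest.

74 Hz, 106 Hz

Frequencies that alias to 14 Hz are k·fs ± 14 Hz for integer k ≥ 0.
k=0: 14 Hz.
k=1: 46 Hz, 74 Hz.
k=2: 106 Hz, 134 Hz.
k=3: 166 Hz, 194 Hz.
Within [70 Hz, 106 Hz]: 74 Hz, 106 Hz.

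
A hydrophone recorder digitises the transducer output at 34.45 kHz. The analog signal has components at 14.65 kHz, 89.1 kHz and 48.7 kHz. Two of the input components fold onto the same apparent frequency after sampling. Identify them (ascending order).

fs/2 = 17.225 kHz.
14.65 kHz ≤ fs/2 = 17.225 kHz, passes unchanged.
89.1 kHz mod fs = 20.2 kHz.
20.2 kHz > fs/2 = 17.225 kHz, folds to fs − 20.2 kHz = 14.25 kHz.
48.7 kHz mod fs = 14.25 kHz.
14.25 kHz ≤ fs/2 = 17.225 kHz, appears at 14.25 kHz.
48.7 kHz and 89.1 kHz both map to 14.25 kHz.

48.7 kHz, 89.1 kHz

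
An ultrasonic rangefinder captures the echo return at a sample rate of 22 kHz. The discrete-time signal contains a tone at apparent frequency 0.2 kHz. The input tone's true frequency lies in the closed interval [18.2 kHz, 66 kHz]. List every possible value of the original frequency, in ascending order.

Frequencies that alias to 0.2 kHz are k·fs ± 0.2 kHz for integer k ≥ 0.
k=0: 0.2 kHz.
k=1: 21.8 kHz, 22.2 kHz.
k=2: 43.8 kHz, 44.2 kHz.
k=3: 65.8 kHz, 66.2 kHz.
k=4: 87.8 kHz, 88.2 kHz.
Within [18.2 kHz, 66 kHz]: 21.8 kHz, 22.2 kHz, 43.8 kHz, 44.2 kHz, 65.8 kHz.

21.8 kHz, 22.2 kHz, 43.8 kHz, 44.2 kHz, 65.8 kHz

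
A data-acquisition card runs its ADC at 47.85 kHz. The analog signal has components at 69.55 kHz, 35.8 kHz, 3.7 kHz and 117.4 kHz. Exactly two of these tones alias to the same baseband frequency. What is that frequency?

21.7 kHz

fs/2 = 23.925 kHz.
69.55 kHz mod fs = 21.7 kHz.
21.7 kHz ≤ fs/2 = 23.925 kHz, appears at 21.7 kHz.
35.8 kHz > fs/2 = 23.925 kHz, folds to fs − 35.8 kHz = 12.05 kHz.
3.7 kHz ≤ fs/2 = 23.925 kHz, passes unchanged.
117.4 kHz mod fs = 21.7 kHz.
21.7 kHz ≤ fs/2 = 23.925 kHz, appears at 21.7 kHz.
69.55 kHz and 117.4 kHz both map to 21.7 kHz.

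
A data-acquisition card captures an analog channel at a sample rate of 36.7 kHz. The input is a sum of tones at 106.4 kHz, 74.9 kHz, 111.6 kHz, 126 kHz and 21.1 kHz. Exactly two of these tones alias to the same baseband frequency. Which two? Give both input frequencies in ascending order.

fs/2 = 18.35 kHz.
106.4 kHz mod fs = 33 kHz.
33 kHz > fs/2 = 18.35 kHz, folds to fs − 33 kHz = 3.7 kHz.
74.9 kHz mod fs = 1.5 kHz.
1.5 kHz ≤ fs/2 = 18.35 kHz, appears at 1.5 kHz.
111.6 kHz mod fs = 1.5 kHz.
1.5 kHz ≤ fs/2 = 18.35 kHz, appears at 1.5 kHz.
126 kHz mod fs = 15.9 kHz.
15.9 kHz ≤ fs/2 = 18.35 kHz, appears at 15.9 kHz.
21.1 kHz > fs/2 = 18.35 kHz, folds to fs − 21.1 kHz = 15.6 kHz.
74.9 kHz and 111.6 kHz both map to 1.5 kHz.

74.9 kHz, 111.6 kHz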